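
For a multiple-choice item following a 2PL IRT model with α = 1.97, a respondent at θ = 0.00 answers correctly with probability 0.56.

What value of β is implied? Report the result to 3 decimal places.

P(θ) = 1 / (1 + exp(−α(θ − β)))
logit(0.56) = ln(0.56/0.44) = 0.2412
β = θ − logit/(α) = 0.00 − 0.2412/1.9700 = -0.1224

-0.122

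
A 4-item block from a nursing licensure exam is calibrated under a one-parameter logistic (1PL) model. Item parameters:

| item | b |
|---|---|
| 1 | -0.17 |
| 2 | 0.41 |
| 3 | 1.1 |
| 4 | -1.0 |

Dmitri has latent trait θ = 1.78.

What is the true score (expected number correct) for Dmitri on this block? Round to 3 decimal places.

P(θ) = 1 / (1 + exp(−(θ − b)))
P_1 = 1/(1+e^{-1.9500}) = 0.8754
P_2 = 1/(1+e^{-1.3700}) = 0.7974
P_3 = 1/(1+e^{-0.6800}) = 0.6637
P_4 = 1/(1+e^{-2.7800}) = 0.9416
E[score] = 0.8754 + 0.7974 + 0.6637 + 0.9416 = 3.2782

3.278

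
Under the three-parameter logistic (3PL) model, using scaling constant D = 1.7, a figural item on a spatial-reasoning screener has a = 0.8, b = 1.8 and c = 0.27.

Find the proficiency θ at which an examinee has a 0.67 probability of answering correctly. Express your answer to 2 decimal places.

P(θ) = c + (1 − c) · 1 / (1 + exp(−D·a(θ − b)))
Remove guessing floor: (0.67 − 0.27)/(1 − 0.27) = 0.5479
logit = ln(0.5479/0.4521) = 0.1924
θ = b + logit/(1.7·a) = 1.8 + 0.1924/1.3600 = 1.9414

1.94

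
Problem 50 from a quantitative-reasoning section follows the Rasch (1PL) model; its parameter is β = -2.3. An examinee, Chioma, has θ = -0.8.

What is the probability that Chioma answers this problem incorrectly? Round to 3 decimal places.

P(θ) = 1 / (1 + exp(−(θ − β)))
Exponent: (-0.8 − (-2.3)) = 1.5000
1/(1 + e^{-1.5000}) = 0.8176
P = 0.8176
P(incorrect) = 1 − 0.8176 = 0.1824

0.182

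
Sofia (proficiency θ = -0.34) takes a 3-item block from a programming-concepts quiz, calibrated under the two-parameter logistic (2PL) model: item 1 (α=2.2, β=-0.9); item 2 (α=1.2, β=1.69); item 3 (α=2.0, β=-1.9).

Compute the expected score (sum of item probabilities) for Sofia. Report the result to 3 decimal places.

1.812

P(θ) = 1 / (1 + exp(−α(θ − β)))
P_1 = 1/(1+e^{-1.2320}) = 0.7742
P_2 = 1/(1+e^{2.4360}) = 0.0805
P_3 = 1/(1+e^{-3.1200}) = 0.9577
E[score] = 0.7742 + 0.0805 + 0.9577 = 1.8123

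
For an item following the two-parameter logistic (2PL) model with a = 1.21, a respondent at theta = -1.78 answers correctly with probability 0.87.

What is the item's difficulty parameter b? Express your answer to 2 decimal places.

P(theta) = 1 / (1 + exp(−a(theta − b)))
logit(0.87) = ln(0.87/0.13) = 1.9010
b = theta − logit/(a) = -1.78 − 1.9010/1.2100 = -3.3510

-3.35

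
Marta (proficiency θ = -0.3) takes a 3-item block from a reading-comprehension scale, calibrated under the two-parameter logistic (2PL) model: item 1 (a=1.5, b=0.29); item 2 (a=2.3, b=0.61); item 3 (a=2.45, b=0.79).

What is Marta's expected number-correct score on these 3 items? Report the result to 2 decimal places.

P(θ) = 1 / (1 + exp(−a(θ − b)))
P_1 = 1/(1+e^{0.8850}) = 0.2921
P_2 = 1/(1+e^{2.0930}) = 0.1098
P_3 = 1/(1+e^{2.6705}) = 0.0647
E[score] = 0.2921 + 0.1098 + 0.0647 = 0.4667

0.47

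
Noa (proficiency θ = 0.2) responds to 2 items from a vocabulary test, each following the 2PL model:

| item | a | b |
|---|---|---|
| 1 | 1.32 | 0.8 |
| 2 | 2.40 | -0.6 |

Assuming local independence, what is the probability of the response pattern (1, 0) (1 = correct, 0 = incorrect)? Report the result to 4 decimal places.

P(θ) = 1 / (1 + exp(−a(θ − b)))
P_1 = 1/(1+e^{0.7920}) = 0.3117
P_2 = 1/(1+e^{-1.9200}) = 0.8721
L = P_1 × (1−P_2) = 0.3117 × 0.1279 = 0.03986

0.0399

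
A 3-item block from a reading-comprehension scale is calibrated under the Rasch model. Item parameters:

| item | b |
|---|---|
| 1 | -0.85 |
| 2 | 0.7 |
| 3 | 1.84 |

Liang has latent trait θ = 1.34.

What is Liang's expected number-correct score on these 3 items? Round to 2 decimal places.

P(θ) = 1 / (1 + exp(−(θ − b)))
P_1 = 1/(1+e^{-2.1900}) = 0.8993
P_2 = 1/(1+e^{-0.6400}) = 0.6548
P_3 = 1/(1+e^{0.5000}) = 0.3775
E[score] = 0.8993 + 0.6548 + 0.3775 = 1.9316

1.93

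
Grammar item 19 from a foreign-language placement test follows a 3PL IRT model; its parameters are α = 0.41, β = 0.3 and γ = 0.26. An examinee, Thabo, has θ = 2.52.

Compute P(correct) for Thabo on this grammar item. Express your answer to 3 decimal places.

0.788

P(θ) = γ + (1 − γ) · 1 / (1 + exp(−α(θ − β)))
Exponent: 0.41 × (2.52 − 0.3) = 0.9102
1/(1 + e^{-0.9102}) = 0.7130
P = 0.26 + 0.74 × 0.7130 = 0.7877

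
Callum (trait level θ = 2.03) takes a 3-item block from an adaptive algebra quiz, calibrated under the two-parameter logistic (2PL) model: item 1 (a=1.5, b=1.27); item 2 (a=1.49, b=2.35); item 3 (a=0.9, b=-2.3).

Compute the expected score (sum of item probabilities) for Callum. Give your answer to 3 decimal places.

2.121

P(θ) = 1 / (1 + exp(−a(θ − b)))
P_1 = 1/(1+e^{-1.1400}) = 0.7577
P_2 = 1/(1+e^{0.4768}) = 0.3830
P_3 = 1/(1+e^{-3.8970}) = 0.9801
E[score] = 0.7577 + 0.3830 + 0.9801 = 2.1208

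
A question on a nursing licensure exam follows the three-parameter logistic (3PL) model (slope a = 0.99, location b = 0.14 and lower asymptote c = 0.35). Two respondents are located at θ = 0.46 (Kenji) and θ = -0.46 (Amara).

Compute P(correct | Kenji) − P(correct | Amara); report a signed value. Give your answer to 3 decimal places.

P(θ) = c + (1 − c) · 1 / (1 + exp(−a(θ − b)))
P(Kenji) = 0.7261  [exponent 0.3168]
P(Amara) = 0.5812  [exponent -0.5940]
Difference = 0.7261 − 0.5812 = 0.1448

0.145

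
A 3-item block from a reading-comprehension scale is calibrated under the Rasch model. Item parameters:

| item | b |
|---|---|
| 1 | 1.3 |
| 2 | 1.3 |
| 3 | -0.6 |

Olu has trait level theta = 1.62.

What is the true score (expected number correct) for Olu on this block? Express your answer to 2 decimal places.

P(theta) = 1 / (1 + exp(−(theta − b)))
P_1 = 1/(1+e^{-0.3200}) = 0.5793
P_2 = 1/(1+e^{-0.3200}) = 0.5793
P_3 = 1/(1+e^{-2.2200}) = 0.9020
E[score] = 0.5793 + 0.5793 + 0.9020 = 2.0607

2.06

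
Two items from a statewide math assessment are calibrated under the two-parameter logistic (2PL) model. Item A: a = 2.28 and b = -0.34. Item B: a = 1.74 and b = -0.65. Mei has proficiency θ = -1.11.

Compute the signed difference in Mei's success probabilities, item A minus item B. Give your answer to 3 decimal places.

-0.163

P(θ) = 1 / (1 + exp(−a(θ − b)))
P_A = 0.1473
P_B = 0.3099
P_A − P_B = -0.1626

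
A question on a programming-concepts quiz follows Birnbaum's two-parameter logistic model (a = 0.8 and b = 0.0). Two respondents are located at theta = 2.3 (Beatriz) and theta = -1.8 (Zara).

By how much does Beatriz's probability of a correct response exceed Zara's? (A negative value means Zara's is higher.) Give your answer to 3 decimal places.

0.671

P(theta) = 1 / (1 + exp(−a(theta − b)))
P(Beatriz) = 0.8629  [exponent 1.8400]
P(Zara) = 0.1915  [exponent -1.4400]
Difference = 0.8629 − 0.1915 = 0.6714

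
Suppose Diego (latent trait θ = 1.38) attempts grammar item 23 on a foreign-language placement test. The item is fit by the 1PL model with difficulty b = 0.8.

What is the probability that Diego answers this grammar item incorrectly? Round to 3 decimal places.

0.359

P(θ) = 1 / (1 + exp(−(θ − b)))
Exponent: (1.38 − 0.8) = 0.5800
1/(1 + e^{-0.5800}) = 0.6411
P = 0.6411
P(incorrect) = 1 − 0.6411 = 0.3589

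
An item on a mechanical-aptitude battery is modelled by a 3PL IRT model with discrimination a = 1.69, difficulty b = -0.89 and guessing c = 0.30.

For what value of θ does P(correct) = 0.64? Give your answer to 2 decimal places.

-0.92

P(θ) = c + (1 − c) · 1 / (1 + exp(−a(θ − b)))
Remove guessing floor: (0.64 − 0.30)/(1 − 0.30) = 0.4857
logit = ln(0.4857/0.5143) = -0.0572
θ = b + logit/(a) = -0.89 + (-0.0572)/1.6900 = -0.9238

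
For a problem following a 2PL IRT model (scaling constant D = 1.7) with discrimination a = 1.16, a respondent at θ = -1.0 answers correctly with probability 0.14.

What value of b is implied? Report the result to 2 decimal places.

P(θ) = 1 / (1 + exp(−D·a(θ − b)))
logit(0.14) = ln(0.14/0.86) = -1.8153
b = θ − logit/(1.7·a) = -1.0 − (-1.8153)/1.9720 = -0.0795

-0.08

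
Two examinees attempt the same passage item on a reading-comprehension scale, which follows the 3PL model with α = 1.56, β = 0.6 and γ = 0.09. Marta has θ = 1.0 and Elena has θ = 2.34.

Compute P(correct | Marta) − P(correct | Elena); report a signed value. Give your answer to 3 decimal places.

-0.261

P(θ) = γ + (1 − γ) · 1 / (1 + exp(−α(θ − β)))
P(Marta) = 0.6825  [exponent 0.6240]
P(Elena) = 0.9435  [exponent 2.7144]
Difference = 0.6825 − 0.9435 = -0.2609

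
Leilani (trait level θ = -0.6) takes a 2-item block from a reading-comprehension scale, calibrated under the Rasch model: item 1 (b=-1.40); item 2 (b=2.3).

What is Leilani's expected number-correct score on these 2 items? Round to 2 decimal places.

0.74

P(θ) = 1 / (1 + exp(−(θ − b)))
P_1 = 1/(1+e^{-0.8000}) = 0.6900
P_2 = 1/(1+e^{2.9000}) = 0.0522
E[score] = 0.6900 + 0.0522 = 0.7421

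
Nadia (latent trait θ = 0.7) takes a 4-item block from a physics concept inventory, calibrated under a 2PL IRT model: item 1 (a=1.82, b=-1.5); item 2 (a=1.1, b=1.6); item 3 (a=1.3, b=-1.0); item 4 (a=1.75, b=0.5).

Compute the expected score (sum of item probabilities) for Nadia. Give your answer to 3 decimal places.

2.741

P(θ) = 1 / (1 + exp(−a(θ − b)))
P_1 = 1/(1+e^{-4.0040}) = 0.9821
P_2 = 1/(1+e^{0.9900}) = 0.2709
P_3 = 1/(1+e^{-2.2100}) = 0.9011
P_4 = 1/(1+e^{-0.3500}) = 0.5866
E[score] = 0.9821 + 0.2709 + 0.9011 + 0.5866 = 2.7408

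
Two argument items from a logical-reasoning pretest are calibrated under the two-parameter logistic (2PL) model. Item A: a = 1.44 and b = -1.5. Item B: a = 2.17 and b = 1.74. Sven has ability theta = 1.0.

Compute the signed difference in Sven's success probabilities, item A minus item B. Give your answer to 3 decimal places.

P(theta) = 1 / (1 + exp(−a(theta − b)))
P_A = 0.9734
P_B = 0.1672
P_A − P_B = 0.8062

0.806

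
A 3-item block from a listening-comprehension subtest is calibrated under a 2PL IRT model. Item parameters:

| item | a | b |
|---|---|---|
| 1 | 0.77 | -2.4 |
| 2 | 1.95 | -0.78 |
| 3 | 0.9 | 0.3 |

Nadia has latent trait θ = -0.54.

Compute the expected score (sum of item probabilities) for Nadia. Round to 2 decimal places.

P(θ) = 1 / (1 + exp(−a(θ − b)))
P_1 = 1/(1+e^{-1.4322}) = 0.8072
P_2 = 1/(1+e^{-0.4680}) = 0.6149
P_3 = 1/(1+e^{0.7560}) = 0.3195
E[score] = 0.8072 + 0.6149 + 0.3195 = 1.7417

1.74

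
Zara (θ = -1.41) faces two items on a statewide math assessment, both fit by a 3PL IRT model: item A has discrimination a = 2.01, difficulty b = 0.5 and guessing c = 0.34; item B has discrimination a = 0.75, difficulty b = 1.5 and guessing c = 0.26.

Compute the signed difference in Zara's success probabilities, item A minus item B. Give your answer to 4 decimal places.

0.0189

P(θ) = c + (1 − c) · 1 / (1 + exp(−a(θ − b)))
P_A = 0.3539
P_B = 0.3350
P_A − P_B = 0.0189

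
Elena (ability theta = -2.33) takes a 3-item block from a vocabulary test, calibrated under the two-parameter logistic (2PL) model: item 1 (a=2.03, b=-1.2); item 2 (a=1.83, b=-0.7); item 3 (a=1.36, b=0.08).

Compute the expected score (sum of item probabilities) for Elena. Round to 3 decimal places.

0.176

P(theta) = 1 / (1 + exp(−a(theta − b)))
P_1 = 1/(1+e^{2.2939}) = 0.0916
P_2 = 1/(1+e^{2.9829}) = 0.0482
P_3 = 1/(1+e^{3.2776}) = 0.0363
E[score] = 0.0916 + 0.0482 + 0.0363 = 0.1762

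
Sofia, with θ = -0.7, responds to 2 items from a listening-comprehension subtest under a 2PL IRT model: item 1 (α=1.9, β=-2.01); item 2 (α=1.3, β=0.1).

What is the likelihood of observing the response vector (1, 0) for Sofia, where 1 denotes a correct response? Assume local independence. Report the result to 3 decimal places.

0.682

P(θ) = 1 / (1 + exp(−α(θ − β)))
P_1 = 1/(1+e^{-2.4890}) = 0.9234
P_2 = 1/(1+e^{1.0400}) = 0.2611
L = P_1 × (1−P_2) = 0.9234 × 0.7389 = 0.68223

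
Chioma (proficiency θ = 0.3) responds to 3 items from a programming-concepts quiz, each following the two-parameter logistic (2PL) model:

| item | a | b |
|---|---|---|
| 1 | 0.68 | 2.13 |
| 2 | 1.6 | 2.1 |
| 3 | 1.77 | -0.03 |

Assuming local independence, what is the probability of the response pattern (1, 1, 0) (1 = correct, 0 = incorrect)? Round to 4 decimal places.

P(θ) = 1 / (1 + exp(−a(θ − b)))
P_1 = 1/(1+e^{1.2444}) = 0.2237
P_2 = 1/(1+e^{2.8800}) = 0.0532
P_3 = 1/(1+e^{-0.5841}) = 0.6420
L = P_1 × P_2 × (1−P_3) = 0.2237 × 0.0532 × 0.3580 = 0.00426

0.0043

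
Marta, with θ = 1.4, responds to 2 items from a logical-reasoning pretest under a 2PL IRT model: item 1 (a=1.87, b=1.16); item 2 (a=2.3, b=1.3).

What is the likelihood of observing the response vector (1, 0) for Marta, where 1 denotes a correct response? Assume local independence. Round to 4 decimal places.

P(θ) = 1 / (1 + exp(−a(θ − b)))
P_1 = 1/(1+e^{-0.4488}) = 0.6104
P_2 = 1/(1+e^{-0.2300}) = 0.5572
L = P_1 × (1−P_2) = 0.6104 × 0.4428 = 0.27024

0.2702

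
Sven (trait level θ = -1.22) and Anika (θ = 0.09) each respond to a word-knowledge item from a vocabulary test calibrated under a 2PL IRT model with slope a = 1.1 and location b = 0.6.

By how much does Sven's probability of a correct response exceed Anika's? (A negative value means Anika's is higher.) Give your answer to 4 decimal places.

P(θ) = 1 / (1 + exp(−a(θ − b)))
P(Sven) = 0.1190  [exponent -2.0020]
P(Anika) = 0.3633  [exponent -0.5610]
Difference = 0.1190 − 0.3633 = -0.2443

-0.2443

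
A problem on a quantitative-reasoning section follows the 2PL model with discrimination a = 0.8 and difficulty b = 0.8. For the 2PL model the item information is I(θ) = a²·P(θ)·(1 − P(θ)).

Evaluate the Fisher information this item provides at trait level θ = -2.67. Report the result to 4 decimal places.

0.0353

P = 1/(1+e^{2.7760}) = 0.0586
P(1−P) = 0.0586 × 0.9414 = 0.0552
I = a² × P(1−P) = 0.8² × 0.0552 = 0.03533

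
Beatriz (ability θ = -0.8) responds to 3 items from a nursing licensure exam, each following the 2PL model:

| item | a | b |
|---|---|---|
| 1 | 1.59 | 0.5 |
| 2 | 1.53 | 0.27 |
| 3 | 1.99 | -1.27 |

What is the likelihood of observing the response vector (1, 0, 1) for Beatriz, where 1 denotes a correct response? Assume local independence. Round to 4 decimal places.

P(θ) = 1 / (1 + exp(−a(θ − b)))
P_1 = 1/(1+e^{2.0670}) = 0.1123
P_2 = 1/(1+e^{1.6371}) = 0.1629
P_3 = 1/(1+e^{-0.9353}) = 0.7181
L = P_1 × (1−P_2) × P_3 = 0.1123 × 0.8371 × 0.7181 = 0.06754

0.0675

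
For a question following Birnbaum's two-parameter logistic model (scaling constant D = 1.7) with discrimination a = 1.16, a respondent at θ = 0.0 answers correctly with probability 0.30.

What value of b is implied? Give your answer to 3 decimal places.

P(θ) = 1 / (1 + exp(−D·a(θ − b)))
logit(0.30) = ln(0.30/0.70) = -0.8473
b = θ − logit/(1.7·a) = 0.0 − (-0.8473)/1.9720 = 0.4297

0.430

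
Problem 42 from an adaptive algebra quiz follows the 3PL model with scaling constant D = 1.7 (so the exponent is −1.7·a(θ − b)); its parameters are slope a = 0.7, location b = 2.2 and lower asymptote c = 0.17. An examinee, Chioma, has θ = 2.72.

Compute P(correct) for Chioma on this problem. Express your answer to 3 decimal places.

0.709

P(θ) = c + (1 − c) · 1 / (1 + exp(−D·a(θ − b)))
Exponent: 1.7 × 0.7 × (2.72 − 2.2) = 0.6188
1/(1 + e^{-0.6188}) = 0.6499
P = 0.17 + 0.83 × 0.6499 = 0.7095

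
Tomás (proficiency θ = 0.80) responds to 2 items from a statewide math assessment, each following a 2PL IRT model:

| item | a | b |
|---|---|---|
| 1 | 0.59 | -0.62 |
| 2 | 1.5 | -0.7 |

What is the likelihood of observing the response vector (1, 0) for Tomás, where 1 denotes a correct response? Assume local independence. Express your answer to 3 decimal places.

P(θ) = 1 / (1 + exp(−a(θ − b)))
P_1 = 1/(1+e^{-0.8378}) = 0.6980
P_2 = 1/(1+e^{-2.2500}) = 0.9047
L = P_1 × (1−P_2) = 0.6980 × 0.0953 = 0.06655

0.067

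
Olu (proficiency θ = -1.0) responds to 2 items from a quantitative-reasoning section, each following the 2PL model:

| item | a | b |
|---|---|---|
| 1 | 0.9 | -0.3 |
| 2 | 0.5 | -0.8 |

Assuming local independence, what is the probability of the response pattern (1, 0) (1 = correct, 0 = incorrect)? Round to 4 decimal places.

P(θ) = 1 / (1 + exp(−a(θ − b)))
P_1 = 1/(1+e^{0.6300}) = 0.3475
P_2 = 1/(1+e^{0.1000}) = 0.4750
L = P_1 × (1−P_2) = 0.3475 × 0.5250 = 0.18244

0.1824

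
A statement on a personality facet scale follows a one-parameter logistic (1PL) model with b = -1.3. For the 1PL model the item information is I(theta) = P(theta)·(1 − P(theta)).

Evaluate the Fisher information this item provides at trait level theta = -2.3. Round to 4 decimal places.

0.1966

P = 1/(1+e^{1.0000}) = 0.2689
P(1−P) = 0.2689 × 0.7311 = 0.1966
I = P(1−P) = 0.19661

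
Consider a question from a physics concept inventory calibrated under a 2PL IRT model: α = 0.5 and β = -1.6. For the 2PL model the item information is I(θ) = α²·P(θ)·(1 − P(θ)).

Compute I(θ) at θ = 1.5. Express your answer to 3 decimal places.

0.036

P = 1/(1+e^{-1.5500}) = 0.8249
P(1−P) = 0.8249 × 0.1751 = 0.1444
I = α² × P(1−P) = 0.5² × 0.1444 = 0.03611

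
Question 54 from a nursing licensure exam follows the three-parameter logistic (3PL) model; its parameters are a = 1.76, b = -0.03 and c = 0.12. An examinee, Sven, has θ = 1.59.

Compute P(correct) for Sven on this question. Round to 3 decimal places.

0.952

P(θ) = c + (1 − c) · 1 / (1 + exp(−a(θ − b)))
Exponent: 1.76 × (1.59 − (-0.03)) = 2.8512
1/(1 + e^{-2.8512}) = 0.9454
P = 0.12 + 0.88 × 0.9454 = 0.9519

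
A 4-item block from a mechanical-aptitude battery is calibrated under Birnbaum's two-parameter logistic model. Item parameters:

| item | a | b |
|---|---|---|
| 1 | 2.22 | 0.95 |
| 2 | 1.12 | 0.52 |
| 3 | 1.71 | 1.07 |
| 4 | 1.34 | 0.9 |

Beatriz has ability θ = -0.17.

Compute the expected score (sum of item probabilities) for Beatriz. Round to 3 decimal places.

0.692

P(θ) = 1 / (1 + exp(−a(θ − b)))
P_1 = 1/(1+e^{2.4864}) = 0.0768
P_2 = 1/(1+e^{0.7728}) = 0.3159
P_3 = 1/(1+e^{2.1204}) = 0.1071
P_4 = 1/(1+e^{1.4338}) = 0.1925
E[score] = 0.0768 + 0.3159 + 0.1071 + 0.1925 = 0.6923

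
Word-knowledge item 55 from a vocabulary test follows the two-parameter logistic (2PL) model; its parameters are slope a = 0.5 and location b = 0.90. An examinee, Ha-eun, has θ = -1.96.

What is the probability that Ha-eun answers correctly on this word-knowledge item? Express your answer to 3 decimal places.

0.193

P(θ) = 1 / (1 + exp(−a(θ − b)))
Exponent: 0.5 × (-1.96 − 0.90) = -1.4300
1/(1 + e^{1.4300}) = 0.1931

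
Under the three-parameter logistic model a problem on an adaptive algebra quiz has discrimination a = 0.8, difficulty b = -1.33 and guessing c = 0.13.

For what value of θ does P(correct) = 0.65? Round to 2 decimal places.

-0.84

P(θ) = c + (1 − c) · 1 / (1 + exp(−a(θ − b)))
Remove guessing floor: (0.65 − 0.13)/(1 − 0.13) = 0.5977
logit = ln(0.5977/0.4023) = 0.3959
θ = b + logit/(a) = -1.33 + 0.3959/0.8000 = -0.8351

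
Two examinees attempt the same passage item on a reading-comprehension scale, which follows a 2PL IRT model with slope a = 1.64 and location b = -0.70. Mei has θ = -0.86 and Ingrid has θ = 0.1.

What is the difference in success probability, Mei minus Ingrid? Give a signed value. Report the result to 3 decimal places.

-0.353

P(θ) = 1 / (1 + exp(−a(θ − b)))
P(Mei) = 0.4348  [exponent -0.2624]
P(Ingrid) = 0.7878  [exponent 1.3120]
Difference = 0.4348 − 0.7878 = -0.3531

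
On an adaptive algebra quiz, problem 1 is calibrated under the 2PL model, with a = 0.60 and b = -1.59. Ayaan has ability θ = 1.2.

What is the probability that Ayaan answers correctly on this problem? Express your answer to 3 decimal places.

0.842

P(θ) = 1 / (1 + exp(−a(θ − b)))
Exponent: 0.60 × (1.2 − (-1.59)) = 1.6740
1/(1 + e^{-1.6740}) = 0.8421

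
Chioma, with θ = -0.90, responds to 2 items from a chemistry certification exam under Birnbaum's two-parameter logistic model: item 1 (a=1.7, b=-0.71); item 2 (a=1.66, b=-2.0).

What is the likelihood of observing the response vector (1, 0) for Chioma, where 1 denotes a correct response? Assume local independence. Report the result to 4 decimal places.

P(θ) = 1 / (1 + exp(−a(θ − b)))
P_1 = 1/(1+e^{0.3230}) = 0.4199
P_2 = 1/(1+e^{-1.8260}) = 0.8613
L = P_1 × (1−P_2) = 0.4199 × 0.1387 = 0.05825

0.0583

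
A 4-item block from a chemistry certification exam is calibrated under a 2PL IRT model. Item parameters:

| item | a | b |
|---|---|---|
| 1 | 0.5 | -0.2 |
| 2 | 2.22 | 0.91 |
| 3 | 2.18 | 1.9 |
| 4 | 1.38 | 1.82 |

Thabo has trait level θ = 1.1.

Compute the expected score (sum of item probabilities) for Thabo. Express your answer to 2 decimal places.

1.68

P(θ) = 1 / (1 + exp(−a(θ − b)))
P_1 = 1/(1+e^{-0.6500}) = 0.6570
P_2 = 1/(1+e^{-0.4218}) = 0.6039
P_3 = 1/(1+e^{1.7440}) = 0.1488
P_4 = 1/(1+e^{0.9936}) = 0.2702
E[score] = 0.6570 + 0.6039 + 0.1488 + 0.2702 = 1.6799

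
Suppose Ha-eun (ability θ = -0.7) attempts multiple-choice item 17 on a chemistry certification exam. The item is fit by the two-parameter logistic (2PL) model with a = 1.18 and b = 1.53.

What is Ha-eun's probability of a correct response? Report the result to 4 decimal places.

0.0671

P(θ) = 1 / (1 + exp(−a(θ − b)))
Exponent: 1.18 × (-0.7 − 1.53) = -2.6314
1/(1 + e^{2.6314}) = 0.0671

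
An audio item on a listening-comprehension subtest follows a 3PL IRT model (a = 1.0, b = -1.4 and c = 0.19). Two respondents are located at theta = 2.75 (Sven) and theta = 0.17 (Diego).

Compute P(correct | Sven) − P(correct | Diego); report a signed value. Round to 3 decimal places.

P(theta) = c + (1 − c) · 1 / (1 + exp(−a(theta − b)))
P(Sven) = 0.9874  [exponent 4.1500]
P(Diego) = 0.8605  [exponent 1.5700]
Difference = 0.9874 − 0.8605 = 0.1269

0.127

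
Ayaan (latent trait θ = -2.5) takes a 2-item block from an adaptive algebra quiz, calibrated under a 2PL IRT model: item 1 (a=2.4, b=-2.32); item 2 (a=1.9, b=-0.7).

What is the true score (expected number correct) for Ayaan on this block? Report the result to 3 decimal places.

P(θ) = 1 / (1 + exp(−a(θ − b)))
P_1 = 1/(1+e^{0.4320}) = 0.3936
P_2 = 1/(1+e^{3.4200}) = 0.0317
E[score] = 0.3936 + 0.0317 = 0.4253

0.425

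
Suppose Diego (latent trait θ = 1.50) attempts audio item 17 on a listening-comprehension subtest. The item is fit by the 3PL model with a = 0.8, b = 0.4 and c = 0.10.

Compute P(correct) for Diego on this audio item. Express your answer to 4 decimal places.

P(θ) = c + (1 − c) · 1 / (1 + exp(−a(θ − b)))
Exponent: 0.8 × (1.50 − 0.4) = 0.8800
1/(1 + e^{-0.8800}) = 0.7068
P = 0.10 + 0.90 × 0.7068 = 0.7361

0.7361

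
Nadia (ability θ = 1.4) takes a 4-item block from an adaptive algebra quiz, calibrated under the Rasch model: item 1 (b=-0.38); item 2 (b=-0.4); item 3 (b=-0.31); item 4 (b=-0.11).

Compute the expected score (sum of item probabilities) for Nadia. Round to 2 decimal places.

P(θ) = 1 / (1 + exp(−(θ − b)))
P_1 = 1/(1+e^{-1.7800}) = 0.8557
P_2 = 1/(1+e^{-1.8000}) = 0.8581
P_3 = 1/(1+e^{-1.7100}) = 0.8468
P_4 = 1/(1+e^{-1.5100}) = 0.8191
E[score] = 0.8557 + 0.8581 + 0.8468 + 0.8191 = 3.3797

3.38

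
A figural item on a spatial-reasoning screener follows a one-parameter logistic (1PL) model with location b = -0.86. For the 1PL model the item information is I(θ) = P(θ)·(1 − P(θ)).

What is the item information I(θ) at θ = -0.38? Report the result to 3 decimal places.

0.236

P = 1/(1+e^{-0.4800}) = 0.6177
P(1−P) = 0.6177 × 0.3823 = 0.2361
I = P(1−P) = 0.23614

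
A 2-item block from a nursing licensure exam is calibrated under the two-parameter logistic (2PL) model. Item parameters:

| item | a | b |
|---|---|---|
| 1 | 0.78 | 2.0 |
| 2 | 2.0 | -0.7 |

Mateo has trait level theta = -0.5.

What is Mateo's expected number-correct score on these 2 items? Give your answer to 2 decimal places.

0.72

P(theta) = 1 / (1 + exp(−a(theta − b)))
P_1 = 1/(1+e^{1.9500}) = 0.1246
P_2 = 1/(1+e^{-0.4000}) = 0.5987
E[score] = 0.1246 + 0.5987 = 0.7232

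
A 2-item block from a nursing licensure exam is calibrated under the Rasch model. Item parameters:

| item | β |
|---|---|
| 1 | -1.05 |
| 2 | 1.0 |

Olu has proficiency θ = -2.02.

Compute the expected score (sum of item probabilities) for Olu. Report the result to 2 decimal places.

P(θ) = 1 / (1 + exp(−(θ − β)))
P_1 = 1/(1+e^{0.9700}) = 0.2749
P_2 = 1/(1+e^{3.0200}) = 0.0465
E[score] = 0.2749 + 0.0465 = 0.3214

0.32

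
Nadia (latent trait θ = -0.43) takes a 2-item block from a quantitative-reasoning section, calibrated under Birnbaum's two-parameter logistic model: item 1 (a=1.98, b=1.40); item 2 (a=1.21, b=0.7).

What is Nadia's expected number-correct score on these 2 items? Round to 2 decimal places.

P(θ) = 1 / (1 + exp(−a(θ − b)))
P_1 = 1/(1+e^{3.6234}) = 0.0260
P_2 = 1/(1+e^{1.3673}) = 0.2031
E[score] = 0.0260 + 0.2031 = 0.2291

0.23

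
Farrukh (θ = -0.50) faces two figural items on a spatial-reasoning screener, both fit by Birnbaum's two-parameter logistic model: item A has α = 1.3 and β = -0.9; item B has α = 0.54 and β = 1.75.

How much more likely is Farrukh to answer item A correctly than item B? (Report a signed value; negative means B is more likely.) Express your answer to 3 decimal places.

P(θ) = 1 / (1 + exp(−α(θ − β)))
P_A = 0.6271
P_B = 0.2288
P_A − P_B = 0.3983

0.398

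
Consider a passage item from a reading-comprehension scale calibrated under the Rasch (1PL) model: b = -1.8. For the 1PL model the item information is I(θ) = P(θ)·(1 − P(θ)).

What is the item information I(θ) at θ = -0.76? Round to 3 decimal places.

0.193

P = 1/(1+e^{-1.0400}) = 0.7389
P(1−P) = 0.7389 × 0.2611 = 0.1930
I = P(1−P) = 0.19295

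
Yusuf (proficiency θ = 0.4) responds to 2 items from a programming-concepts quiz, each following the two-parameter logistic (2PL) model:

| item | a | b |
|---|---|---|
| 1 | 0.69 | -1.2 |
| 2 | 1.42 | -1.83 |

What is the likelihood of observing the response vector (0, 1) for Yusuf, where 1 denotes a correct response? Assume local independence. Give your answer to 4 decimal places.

0.2389

P(θ) = 1 / (1 + exp(−a(θ − b)))
P_1 = 1/(1+e^{-1.1040}) = 0.7510
P_2 = 1/(1+e^{-3.1666}) = 0.9596
L = (1−P_1) × P_2 = 0.2490 × 0.9596 = 0.23892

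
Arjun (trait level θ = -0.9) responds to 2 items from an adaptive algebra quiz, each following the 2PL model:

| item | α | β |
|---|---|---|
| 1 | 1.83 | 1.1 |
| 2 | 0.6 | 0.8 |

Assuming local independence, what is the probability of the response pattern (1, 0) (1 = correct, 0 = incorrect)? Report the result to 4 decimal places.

0.0184

P(θ) = 1 / (1 + exp(−α(θ − β)))
P_1 = 1/(1+e^{3.6600}) = 0.0251
P_2 = 1/(1+e^{1.0200}) = 0.2650
L = P_1 × (1−P_2) = 0.0251 × 0.7350 = 0.01844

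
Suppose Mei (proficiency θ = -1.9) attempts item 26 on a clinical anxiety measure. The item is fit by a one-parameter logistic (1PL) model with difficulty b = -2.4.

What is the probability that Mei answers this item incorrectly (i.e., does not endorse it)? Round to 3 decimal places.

0.378

P(θ) = 1 / (1 + exp(−(θ − b)))
Exponent: (-1.9 − (-2.4)) = 0.5000
1/(1 + e^{-0.5000}) = 0.6225
P = 0.6225
P(incorrect) = 1 − 0.6225 = 0.3775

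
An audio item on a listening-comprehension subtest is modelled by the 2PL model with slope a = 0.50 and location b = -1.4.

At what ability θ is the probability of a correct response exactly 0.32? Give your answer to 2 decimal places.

P(θ) = 1 / (1 + exp(−a(θ − b)))
logit = ln(0.3200/0.6800) = -0.7538
θ = b + logit/(a) = -1.4 + (-0.7538)/0.5000 = -2.9075

-2.91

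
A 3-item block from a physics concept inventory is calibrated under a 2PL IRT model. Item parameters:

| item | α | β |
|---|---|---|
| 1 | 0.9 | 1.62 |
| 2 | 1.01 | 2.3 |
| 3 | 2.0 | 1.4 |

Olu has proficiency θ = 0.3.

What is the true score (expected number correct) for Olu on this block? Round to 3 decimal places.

P(θ) = 1 / (1 + exp(−α(θ − β)))
P_1 = 1/(1+e^{1.1880}) = 0.2336
P_2 = 1/(1+e^{2.0200}) = 0.1171
P_3 = 1/(1+e^{2.2000}) = 0.0998
E[score] = 0.2336 + 0.1171 + 0.0998 = 0.4505

0.450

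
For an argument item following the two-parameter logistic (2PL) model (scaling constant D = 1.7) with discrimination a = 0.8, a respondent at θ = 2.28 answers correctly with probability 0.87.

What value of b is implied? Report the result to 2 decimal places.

0.88

P(θ) = 1 / (1 + exp(−D·a(θ − b)))
logit(0.87) = ln(0.87/0.13) = 1.9010
b = θ − logit/(1.7·a) = 2.28 − 1.9010/1.3600 = 0.8822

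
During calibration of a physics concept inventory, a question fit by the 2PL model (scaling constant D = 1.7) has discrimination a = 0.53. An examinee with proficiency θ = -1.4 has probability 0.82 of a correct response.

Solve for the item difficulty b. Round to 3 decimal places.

P(θ) = 1 / (1 + exp(−D·a(θ − b)))
logit(0.82) = ln(0.82/0.18) = 1.5163
b = θ − logit/(1.7·a) = -1.4 − 1.5163/0.9010 = -3.0830

-3.083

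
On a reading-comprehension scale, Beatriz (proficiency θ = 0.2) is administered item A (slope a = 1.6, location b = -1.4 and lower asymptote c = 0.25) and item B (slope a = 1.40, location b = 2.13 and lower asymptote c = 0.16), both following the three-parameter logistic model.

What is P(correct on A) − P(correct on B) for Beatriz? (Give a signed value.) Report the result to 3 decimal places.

P(θ) = c + (1 − c) · 1 / (1 + exp(−a(θ − b)))
P_A = 0.9462
P_B = 0.2128
P_A − P_B = 0.7334

0.733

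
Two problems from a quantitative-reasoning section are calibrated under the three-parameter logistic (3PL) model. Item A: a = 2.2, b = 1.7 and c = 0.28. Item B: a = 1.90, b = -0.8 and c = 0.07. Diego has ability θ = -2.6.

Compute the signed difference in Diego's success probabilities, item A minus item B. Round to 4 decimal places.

0.1806

P(θ) = c + (1 − c) · 1 / (1 + exp(−a(θ − b)))
P_A = 0.2801
P_B = 0.0995
P_A − P_B = 0.1806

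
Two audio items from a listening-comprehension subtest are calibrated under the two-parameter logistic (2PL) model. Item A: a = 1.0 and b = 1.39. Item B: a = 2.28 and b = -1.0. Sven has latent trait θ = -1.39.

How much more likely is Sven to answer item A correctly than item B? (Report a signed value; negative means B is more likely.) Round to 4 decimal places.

P(θ) = 1 / (1 + exp(−a(θ − b)))
P_A = 0.0584
P_B = 0.2913
P_A − P_B = -0.2329

-0.2329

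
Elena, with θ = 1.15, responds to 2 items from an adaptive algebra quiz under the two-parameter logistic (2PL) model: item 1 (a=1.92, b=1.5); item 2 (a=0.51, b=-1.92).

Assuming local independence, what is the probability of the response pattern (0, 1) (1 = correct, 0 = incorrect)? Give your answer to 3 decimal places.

P(θ) = 1 / (1 + exp(−a(θ − b)))
P_1 = 1/(1+e^{0.6720}) = 0.3380
P_2 = 1/(1+e^{-1.5657}) = 0.8272
L = (1−P_1) × P_2 = 0.6620 × 0.8272 = 0.54755

0.548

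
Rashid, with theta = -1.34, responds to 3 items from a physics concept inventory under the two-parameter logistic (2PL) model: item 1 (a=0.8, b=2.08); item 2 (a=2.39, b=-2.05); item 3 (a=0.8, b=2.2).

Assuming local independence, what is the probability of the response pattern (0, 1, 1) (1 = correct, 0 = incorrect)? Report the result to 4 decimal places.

0.0441

P(theta) = 1 / (1 + exp(−a(theta − b)))
P_1 = 1/(1+e^{2.7360}) = 0.0609
P_2 = 1/(1+e^{-1.6969}) = 0.8451
P_3 = 1/(1+e^{2.8320}) = 0.0556
L = (1−P_1) × P_2 × P_3 = 0.9391 × 0.8451 × 0.0556 = 0.04414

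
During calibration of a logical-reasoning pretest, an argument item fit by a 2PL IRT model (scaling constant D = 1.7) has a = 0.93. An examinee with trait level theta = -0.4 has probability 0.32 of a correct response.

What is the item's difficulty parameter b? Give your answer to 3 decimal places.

0.077

P(theta) = 1 / (1 + exp(−D·a(theta − b)))
logit(0.32) = ln(0.32/0.68) = -0.7538
b = theta − logit/(1.7·a) = -0.4 − (-0.7538)/1.5810 = 0.0768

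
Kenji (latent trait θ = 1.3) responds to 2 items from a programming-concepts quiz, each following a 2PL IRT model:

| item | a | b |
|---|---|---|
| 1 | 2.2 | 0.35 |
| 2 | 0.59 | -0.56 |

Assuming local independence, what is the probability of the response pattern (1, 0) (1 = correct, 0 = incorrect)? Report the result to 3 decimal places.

0.223

P(θ) = 1 / (1 + exp(−a(θ − b)))
P_1 = 1/(1+e^{-2.0900}) = 0.8899
P_2 = 1/(1+e^{-1.0974}) = 0.7498
L = P_1 × (1−P_2) = 0.8899 × 0.2502 = 0.22268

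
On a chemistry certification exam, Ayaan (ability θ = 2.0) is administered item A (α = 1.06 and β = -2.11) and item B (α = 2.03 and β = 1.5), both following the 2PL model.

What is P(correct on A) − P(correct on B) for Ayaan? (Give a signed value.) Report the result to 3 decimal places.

P(θ) = 1 / (1 + exp(−α(θ − β)))
P_A = 0.9873
P_B = 0.7340
P_A − P_B = 0.2533

0.253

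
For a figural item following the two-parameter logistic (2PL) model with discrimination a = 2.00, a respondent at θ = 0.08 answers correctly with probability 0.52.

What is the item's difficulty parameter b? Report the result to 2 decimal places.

0.04

P(θ) = 1 / (1 + exp(−a(θ − b)))
logit(0.52) = ln(0.52/0.48) = 0.0800
b = θ − logit/(a) = 0.08 − 0.0800/2.0000 = 0.0400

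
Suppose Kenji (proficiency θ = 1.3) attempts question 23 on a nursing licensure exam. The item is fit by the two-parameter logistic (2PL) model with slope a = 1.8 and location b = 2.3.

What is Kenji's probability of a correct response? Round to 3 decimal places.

P(θ) = 1 / (1 + exp(−a(θ − b)))
Exponent: 1.8 × (1.3 − 2.3) = -1.8000
1/(1 + e^{1.8000}) = 0.1419

0.142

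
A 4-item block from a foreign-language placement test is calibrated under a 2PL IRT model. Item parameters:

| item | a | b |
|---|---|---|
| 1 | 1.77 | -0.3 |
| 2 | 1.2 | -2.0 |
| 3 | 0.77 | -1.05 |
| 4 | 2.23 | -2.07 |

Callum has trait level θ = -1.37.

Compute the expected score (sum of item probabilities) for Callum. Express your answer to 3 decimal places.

P(θ) = 1 / (1 + exp(−a(θ − b)))
P_1 = 1/(1+e^{1.8939}) = 0.1308
P_2 = 1/(1+e^{-0.7560}) = 0.6805
P_3 = 1/(1+e^{0.2464}) = 0.4387
P_4 = 1/(1+e^{-1.5610}) = 0.8265
E[score] = 0.1308 + 0.6805 + 0.4387 + 0.8265 = 2.0765

2.076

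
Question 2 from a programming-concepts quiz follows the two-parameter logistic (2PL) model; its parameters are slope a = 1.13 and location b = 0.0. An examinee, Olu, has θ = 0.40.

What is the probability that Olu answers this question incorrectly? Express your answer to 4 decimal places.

P(θ) = 1 / (1 + exp(−a(θ − b)))
Exponent: 1.13 × (0.40 − 0.0) = 0.4520
1/(1 + e^{-0.4520}) = 0.6111
P(incorrect) = 1 − 0.6111 = 0.3889

0.3889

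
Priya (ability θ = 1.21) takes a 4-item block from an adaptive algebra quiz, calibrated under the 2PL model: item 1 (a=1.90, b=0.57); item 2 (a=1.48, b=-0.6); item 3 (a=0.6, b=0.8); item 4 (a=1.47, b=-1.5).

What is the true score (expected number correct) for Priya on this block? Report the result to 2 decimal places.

P(θ) = 1 / (1 + exp(−a(θ − b)))
P_1 = 1/(1+e^{-1.2160}) = 0.7714
P_2 = 1/(1+e^{-2.6788}) = 0.9358
P_3 = 1/(1+e^{-0.2460}) = 0.5612
P_4 = 1/(1+e^{-3.9837}) = 0.9817
E[score] = 0.7714 + 0.9358 + 0.5612 + 0.9817 = 3.2500

3.25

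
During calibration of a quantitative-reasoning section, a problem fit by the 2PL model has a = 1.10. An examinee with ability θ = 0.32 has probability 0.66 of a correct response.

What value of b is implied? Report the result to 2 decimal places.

-0.28

P(θ) = 1 / (1 + exp(−a(θ − b)))
logit(0.66) = ln(0.66/0.34) = 0.6633
b = θ − logit/(a) = 0.32 − 0.6633/1.1000 = -0.2830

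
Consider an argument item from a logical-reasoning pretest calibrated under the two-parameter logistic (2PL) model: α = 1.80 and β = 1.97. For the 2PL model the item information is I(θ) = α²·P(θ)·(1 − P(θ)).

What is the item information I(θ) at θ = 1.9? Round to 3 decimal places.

P = 1/(1+e^{0.1260}) = 0.4685
P(1−P) = 0.4685 × 0.5315 = 0.2490
I = α² × P(1−P) = 1.80² × 0.2490 = 0.80679

0.807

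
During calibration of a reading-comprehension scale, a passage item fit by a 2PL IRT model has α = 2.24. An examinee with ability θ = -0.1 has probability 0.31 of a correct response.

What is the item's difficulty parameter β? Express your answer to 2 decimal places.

P(θ) = 1 / (1 + exp(−α(θ − β)))
logit(0.31) = ln(0.31/0.69) = -0.8001
β = θ − logit/(α) = -0.1 − (-0.8001)/2.2400 = 0.2572

0.26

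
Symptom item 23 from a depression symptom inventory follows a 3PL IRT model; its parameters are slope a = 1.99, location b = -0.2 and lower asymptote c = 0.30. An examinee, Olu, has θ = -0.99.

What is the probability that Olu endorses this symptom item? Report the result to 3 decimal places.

P(θ) = c + (1 − c) · 1 / (1 + exp(−a(θ − b)))
Exponent: 1.99 × (-0.99 − (-0.2)) = -1.5721
1/(1 + e^{1.5721}) = 0.1719
P = 0.30 + 0.70 × 0.1719 = 0.4203

0.420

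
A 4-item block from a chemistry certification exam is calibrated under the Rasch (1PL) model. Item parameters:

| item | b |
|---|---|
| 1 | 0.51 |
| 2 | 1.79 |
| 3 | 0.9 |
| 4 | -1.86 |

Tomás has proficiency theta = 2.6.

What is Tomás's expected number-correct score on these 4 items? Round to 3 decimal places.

P(theta) = 1 / (1 + exp(−(theta − b)))
P_1 = 1/(1+e^{-2.0900}) = 0.8899
P_2 = 1/(1+e^{-0.8100}) = 0.6921
P_3 = 1/(1+e^{-1.7000}) = 0.8455
P_4 = 1/(1+e^{-4.4600}) = 0.9886
E[score] = 0.8899 + 0.6921 + 0.8455 + 0.9886 = 3.4161

3.416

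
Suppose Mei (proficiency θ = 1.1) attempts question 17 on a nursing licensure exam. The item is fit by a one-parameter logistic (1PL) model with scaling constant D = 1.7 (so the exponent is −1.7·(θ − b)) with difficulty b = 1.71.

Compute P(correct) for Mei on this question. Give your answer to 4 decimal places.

P(θ) = 1 / (1 + exp(−D·(θ − b)))
Exponent: 1.7 × (1.1 − 1.71) = -1.0370
1/(1 + e^{1.0370}) = 0.2617
P = 0.2617

0.2617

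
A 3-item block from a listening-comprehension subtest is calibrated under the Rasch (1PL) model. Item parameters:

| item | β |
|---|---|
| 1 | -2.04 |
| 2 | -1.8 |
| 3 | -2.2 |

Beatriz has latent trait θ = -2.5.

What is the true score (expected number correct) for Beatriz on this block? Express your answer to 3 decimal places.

P(θ) = 1 / (1 + exp(−(θ − β)))
P_1 = 1/(1+e^{0.4600}) = 0.3870
P_2 = 1/(1+e^{0.7000}) = 0.3318
P_3 = 1/(1+e^{0.3000}) = 0.4256
E[score] = 0.3870 + 0.3318 + 0.4256 = 1.1444

1.144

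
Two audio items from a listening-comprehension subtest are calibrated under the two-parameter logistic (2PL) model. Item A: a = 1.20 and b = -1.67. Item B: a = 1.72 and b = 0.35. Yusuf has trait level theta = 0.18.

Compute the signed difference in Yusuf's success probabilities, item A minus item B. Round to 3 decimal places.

0.475

P(theta) = 1 / (1 + exp(−a(theta − b)))
P_A = 0.9020
P_B = 0.4274
P_A − P_B = 0.4746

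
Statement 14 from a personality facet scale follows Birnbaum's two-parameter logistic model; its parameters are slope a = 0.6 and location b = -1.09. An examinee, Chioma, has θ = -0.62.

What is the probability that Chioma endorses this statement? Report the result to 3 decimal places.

0.570

P(θ) = 1 / (1 + exp(−a(θ − b)))
Exponent: 0.6 × (-0.62 − (-1.09)) = 0.2820
1/(1 + e^{-0.2820}) = 0.5700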